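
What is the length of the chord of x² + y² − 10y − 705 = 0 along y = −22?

Express y = −22 and substitute into the circle:
x² − 1 = 0
x = 1 or x = −1, giving (1, −22) and (−1, −22).
|(1, −22) − (−1, −22)| = √((2)² + (0)²) = 2.

2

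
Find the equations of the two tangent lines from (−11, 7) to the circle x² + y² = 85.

2x − 9y = −85 and 9x + 2y = −85

Write the tangent as mx − y + (7 − m·(−11)) = 0 and set its distance from the centre to √85:
[m·(11) − (−7)]² = 85(m² + 1)
18m² + 77m − 18 = 0, so m = 2/9 or m = −9/2.
With m = 2/9: 2x − 9y = −85. With m = −9/2: 9x + 2y = −85.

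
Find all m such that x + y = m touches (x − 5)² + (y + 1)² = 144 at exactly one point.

The line touches the circle iff its distance from (5, −1) is 12:
|1·5 + 1·(−1) − m| / √2 = 12
|m − (4)| = 12√2.

m = 4 ± 12√2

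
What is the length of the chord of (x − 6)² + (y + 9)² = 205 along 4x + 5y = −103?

Substitute y = (−103 − 4x)/5:
41x² + 164x − 861 = 0  ⟹  x² + 4x − 21 = 0
x = 3 or x = −7, giving (3, −23) and (−7, −15).
Chord length = distance between (3, −23) and (−7, −15) = √164 = 2√41.

2√41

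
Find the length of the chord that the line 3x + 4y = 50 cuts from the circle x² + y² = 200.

20

Express y = (50 − 3x)/4 and substitute into the circle:
25x² − 300x − 700 = 0  ⟹  x² − 12x − 28 = 0
x = 14 or x = −2, giving (14, 2) and (−2, 14).
Chord length = distance between (14, 2) and (−2, 14) = √400 = 20.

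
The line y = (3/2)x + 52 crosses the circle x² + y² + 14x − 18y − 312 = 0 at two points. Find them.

(−28, 10) and (−16, 28)

Substitute y = (104 + 3x)/2:
13x² + 572x + 5824 = 0  ⟹  x² + 44x + 448 = 0
x = −16 or x = −28, giving (−16, 28) and (−28, 10).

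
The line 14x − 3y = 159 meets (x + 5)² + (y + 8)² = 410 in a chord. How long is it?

Substitute y = (−159 + 14x)/3:
205x² − 3690x + 14760 = 0  ⟹  x² − 18x + 72 = 0
x = 12 or x = 6, giving (12, 3) and (6, −25).
|(12, 3) − (6, −25)| = √((6)² + (28)²) = 2√205.

2√205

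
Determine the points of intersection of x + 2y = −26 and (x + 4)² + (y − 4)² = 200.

From the line, y = (−26 − x)/2. Substituting:
5x² + 100x + 420 = 0  ⟹  x² + 20x + 84 = 0
x = −6 or x = −14, giving (−6, −10) and (−14, −6).

(−14, −6) and (−6, −10)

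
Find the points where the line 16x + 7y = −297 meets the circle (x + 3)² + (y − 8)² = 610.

Substitute y = (−297 − 16x)/7:
305x² + 11590x + 95160 = 0  ⟹  x² + 38x + 312 = 0
x = −12 or x = −26, giving (−12, −15) and (−26, 17).

(−26, 17) and (−12, −15)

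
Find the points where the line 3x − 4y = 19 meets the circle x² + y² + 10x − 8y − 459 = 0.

Express y = (−19 + 3x)/4 and substitute into the circle:
25x² − 50x − 6375 = 0  ⟹  x² − 2x − 255 = 0
x = 17 or x = −15, giving (17, 8) and (−15, −16).

(−15, −16) and (17, 8)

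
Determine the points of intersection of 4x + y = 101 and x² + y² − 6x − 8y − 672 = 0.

From the line, y = −4x + 101. Substituting:
17x² − 782x + 8721 = 0  ⟹  x² − 46x + 513 = 0
x = 27 or x = 19, giving (27, −7) and (19, 25).

(19, 25) and (27, −7)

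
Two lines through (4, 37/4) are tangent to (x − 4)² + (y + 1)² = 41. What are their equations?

5x + 4y = 57 and 5x − 4y = −17

Write the tangent as mx − y + (37/4 − m·(4)) = 0 and set its distance from the centre to √41:
[m·(0) − (−41/4)]² = 41(m² + 1)
16m² − 25 = 0, so m = −5/4 or m = 5/4.
Through (4, 37/4) these give 5x + 4y = 57 and 5x − 4y = −17.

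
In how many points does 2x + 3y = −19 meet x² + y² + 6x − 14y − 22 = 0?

0

Substituting the line into the circle gives 13x² + 214x + 961 = 0.
Discriminant = (214)² − 4·13·(961) = −4176 < 0.
No real roots: the line does not meet the circle.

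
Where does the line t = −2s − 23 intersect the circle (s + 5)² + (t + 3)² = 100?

From the line, t = −2s − 23. Substituting:
5s² + 90s + 325 = 0  ⟹  s² + 18s + 65 = 0
s = −5 or s = −13, giving (−5, −13) and (−13, 3).

(−13, 3) and (−5, −13)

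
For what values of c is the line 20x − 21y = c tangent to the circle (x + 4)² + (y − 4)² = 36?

For a tangent, require d(centre, line) = r = 6.
|20·(−4) − 21·4 − c| / √841 = 6
|c − (−164)| = 6·29, so c = 10 or c = −338.

c = −338 or c = 10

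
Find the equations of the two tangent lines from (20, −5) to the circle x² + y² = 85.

Write the tangent as mx − y + (−5 − m·(20)) = 0 and set its distance from the centre to √85:
[m·(−20) − (5)]² = 85(m² + 1)
63m² + 40m − 12 = 0, so m = −6/7 or m = 2/9.
With m = −6/7: 6x + 7y = 85. With m = 2/9: 2x − 9y = 85.

6x + 7y = 85 and 2x − 9y = 85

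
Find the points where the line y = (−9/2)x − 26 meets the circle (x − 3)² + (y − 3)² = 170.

Substitute y = (−52 − 9x)/2:
85x² + 1020x + 2720 = 0  ⟹  x² + 12x + 32 = 0
x = −4 or x = −8, giving (−4, −8) and (−8, 10).

(−8, 10) and (−4, −8)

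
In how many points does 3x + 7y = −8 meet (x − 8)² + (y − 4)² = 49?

d² = (3·8 + 7·4 − (−8))²/58 = 1800/29; r² = 49.
Since d² > r², the line lies outside the circle.

0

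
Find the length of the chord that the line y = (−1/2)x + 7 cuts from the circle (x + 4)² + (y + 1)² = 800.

24√5

Centre (−4, −1), r² = 800. Perpendicular distance d from centre to line = |−20| / √5 = 20/√5.
Chord = 2√(r² − d²) = 2·√(720) = 24√5.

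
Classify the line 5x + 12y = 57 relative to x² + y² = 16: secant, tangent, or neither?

neither

Substituting the line into the circle gives 169x² − 570x + 945 = 0.
Δ = 324900 − 638820 = −313920.
No real roots: the line does not meet the circle.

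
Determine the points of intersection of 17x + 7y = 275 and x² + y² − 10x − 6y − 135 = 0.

(10, 15) and (17, −2)

Express y = (275 − 17x)/7 and substitute into the circle:
338x² − 9126x + 57460 = 0  ⟹  x² − 27x + 170 = 0
x = 17 or x = 10, giving (17, −2) and (10, 15).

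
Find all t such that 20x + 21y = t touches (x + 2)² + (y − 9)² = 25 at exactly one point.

t = 4 or t = 294

For a tangent, require d(centre, line) = r = 5.
|20·(−2) + 21·9 − t| / √841 = 5
|t − (149)| = 5·29, so t = 294 or t = 4.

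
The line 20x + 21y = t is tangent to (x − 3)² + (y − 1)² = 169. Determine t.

t = −296 or t = 458

The line touches the circle iff its distance from (3, 1) is 13:
|20·3 + 21·1 − t| / √841 = 13
|t − (81)| = 13·29, so t = 458 or t = −296.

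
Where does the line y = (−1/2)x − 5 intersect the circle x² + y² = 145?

(−12, 1) and (8, −9)

From the line, y = (−10 − x)/2. Substituting:
5x² + 20x − 480 = 0  ⟹  x² + 4x − 96 = 0
x = 8 or x = −12, giving (8, −9) and (−12, 1).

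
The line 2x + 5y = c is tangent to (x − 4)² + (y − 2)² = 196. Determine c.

Tangency holds when the distance from the centre (4, 2) to the line equals the radius 14:
|2·4 + 5·2 − c| / √29 = 14
|c − (18)| = 14√29.

c = 18 ± 14√29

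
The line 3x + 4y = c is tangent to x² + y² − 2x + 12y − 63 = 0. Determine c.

The line touches the circle iff its distance from (1, −6) is 10:
|3·1 + 4·(−6) − c| / √25 = 10
|c − (−21)| = 10·5, so c = 29 or c = −71.

c = −71 or c = 29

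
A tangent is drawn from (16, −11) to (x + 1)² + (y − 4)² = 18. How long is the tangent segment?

4√31

With centre O = (−1, 4), |OP|² = 514 and r² = 18.
The tangent meets the radius at right angles, so tangent² = |PO|² − r² = 514 − 18 = 496.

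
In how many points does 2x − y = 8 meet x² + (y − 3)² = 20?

d² = (2·0 − 1·3 − (8))²/5 = 121/5; r² = 20.
Since d² > r², the line lies outside the circle.

0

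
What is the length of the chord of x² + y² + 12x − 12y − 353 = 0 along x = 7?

The distance from (−6, 6) to the line is 13, and r² = 425.
Half the chord is √(r² − d²) = √(256), so the full chord is 32.

32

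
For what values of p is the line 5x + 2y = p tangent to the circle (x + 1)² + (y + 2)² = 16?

For a tangent, require d(centre, line) = r = 4.
|5·(−1) + 2·(−2) − p| / √29 = 4
|p − (−9)| = 4√29.

p = −9 ± 4√29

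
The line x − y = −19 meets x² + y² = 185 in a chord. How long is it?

Centre (0, 0), r² = 185. Perpendicular distance d from centre to line = |19| / √2 = 19/√2.
Chord = 2√(r² − d²) = 2·√(9/2) = 3√2.

3√2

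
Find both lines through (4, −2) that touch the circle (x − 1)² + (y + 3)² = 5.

x + 2y = 0 and 2x − y = 10

Let a tangent through (4, −2) have slope m. Its distance from (1, −3) must equal √5:
[m·(−3) − (−1)]² = 5(m² + 1)
2m² − 3m − 2 = 0, so m = −1/2 or m = 2.
Through (4, −2) these give x + 2y = 0 and 2x − y = 10.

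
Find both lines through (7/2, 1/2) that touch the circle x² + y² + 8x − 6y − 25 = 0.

x − y = 3 and 7x + y = 25

Let a tangent through (7/2, 1/2) have slope m. Its distance from (−4, 3) must equal 5√2:
[m·(−15/2) − (5/2)]² = 50(m² + 1)
m² + 6m − 7 = 0, so m = 1 or m = −7.
Through (7/2, 1/2) these give x − y = 3 and 7x + y = 25.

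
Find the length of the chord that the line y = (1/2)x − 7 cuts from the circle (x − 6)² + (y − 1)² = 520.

20√5

Centre (6, 1), r² = 520. Perpendicular distance d from centre to line = |−10| / √5 = 10/√5.
Chord = 2√(r² − d²) = 2·√(500) = 20√5.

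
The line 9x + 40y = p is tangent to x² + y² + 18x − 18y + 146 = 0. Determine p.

For a tangent, require d(centre, line) = r = 4.
|9·(−9) + 40·9 − p| / √1681 = 4
|p − (279)| = 4·41, so p = 443 or p = 115.

p = 115 or p = 443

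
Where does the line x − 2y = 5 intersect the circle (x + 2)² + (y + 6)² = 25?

(−7, −6) and (1, −2)

Substitute y = (−5 + x)/2:
5x² + 30x − 35 = 0  ⟹  x² + 6x − 7 = 0
x = 1 or x = −7, giving (1, −2) and (−7, −6).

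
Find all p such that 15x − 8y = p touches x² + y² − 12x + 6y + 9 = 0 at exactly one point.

p = 12 or p = 216

For a tangent, require d(centre, line) = r = 6.
|15·6 − 8·(−3) − p| / √289 = 6
|p − (114)| = 6·17, so p = 216 or p = 12.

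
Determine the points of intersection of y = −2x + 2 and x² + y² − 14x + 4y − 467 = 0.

(−7, 16) and (13, −24)

Express y = −2x + 2 and substitute into the circle:
5x² − 30x − 455 = 0  ⟹  x² − 6x − 91 = 0
x = 13 or x = −7, giving (13, −24) and (−7, 16).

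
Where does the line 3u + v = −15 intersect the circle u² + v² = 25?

(−5, 0) and (−4, −3)

Substitute v = −3u − 15:
10u² + 90u + 200 = 0  ⟹  u² + 9u + 20 = 0
u = −4 or u = −5, giving (−4, −3) and (−5, 0).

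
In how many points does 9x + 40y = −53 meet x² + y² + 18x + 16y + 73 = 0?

0

Substituting the line into the circle gives 1681x² + 23994x + 85689 = 0.
Δ = 575712036 − 576172836 = −460800.
No real roots: the line does not meet the circle.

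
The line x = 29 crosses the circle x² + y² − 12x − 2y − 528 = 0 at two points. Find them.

(29, −5) and (29, 7)

The line gives x = 29. Substituting into the circle:
y² − 2y − 35 = 0
y = 7 or y = −5, giving (29, 7) and (29, −5).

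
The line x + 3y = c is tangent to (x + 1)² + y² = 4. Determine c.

c = −1 ± 2√10

Tangency holds when the distance from the centre (−1, 0) to the line equals the radius 2:
|1·(−1) + 3·0 − c| / √10 = 2
|c − (−1)| = 2√10.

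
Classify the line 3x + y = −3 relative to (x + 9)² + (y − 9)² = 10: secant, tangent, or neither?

neither

d² = (3·(−9) + 1·9 − (−3))²/10 = 45/2; r² = 10.
Since d² > r², the line lies outside the circle.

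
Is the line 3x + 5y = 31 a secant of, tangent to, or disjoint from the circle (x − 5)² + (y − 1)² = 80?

d² = (3·5 + 5·1 − (31))²/34 = 121/34; r² = 80.
Since d² < r², the line cuts the circle twice.

secant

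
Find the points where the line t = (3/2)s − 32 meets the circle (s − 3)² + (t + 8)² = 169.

From the line, t = (−64 + 3s)/2. Substituting:
13s² − 312s + 1664 = 0  ⟹  s² − 24s + 128 = 0
s = 16 or s = 8, giving (16, −8) and (8, −20).

(8, −20) and (16, −8)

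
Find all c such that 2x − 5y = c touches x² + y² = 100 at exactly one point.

Tangency holds when the distance from the centre (0, 0) to the line equals the radius 10:
|2·0 − 5·0 − c| / √29 = 10
|c| = 10√29.

c = ±10√29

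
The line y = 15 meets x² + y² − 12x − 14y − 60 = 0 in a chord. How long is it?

Centre (6, 7), r² = 145. Perpendicular distance d from centre to line = |−8| / √1 = 8.
Chord = 2√(r² − d²) = 2·√(81) = 18.

18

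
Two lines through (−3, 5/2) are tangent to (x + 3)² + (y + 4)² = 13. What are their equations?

3x − 2y = −14 and 3x + 2y = −4

Write the tangent as mx − y + (5/2 − m·(−3)) = 0 and set its distance from the centre to √13:
[m·(0) − (−13/2)]² = 13(m² + 1)
4m² − 9 = 0, so m = 3/2 or m = −3/2.
Through (−3, 5/2) these give 3x − 2y = −14 and 3x + 2y = −4.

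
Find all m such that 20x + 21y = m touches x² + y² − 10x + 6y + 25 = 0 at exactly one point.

The line touches the circle iff its distance from (5, −3) is 3:
|20·5 + 21·(−3) − m| / √841 = 3
|m − (37)| = 3·29, so m = 124 or m = −50.

m = −50 or m = 124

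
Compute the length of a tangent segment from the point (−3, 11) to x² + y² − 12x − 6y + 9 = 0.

√109

The centre is (6, 3) and r = 6. The square of the distance from P to the centre is 81 + 64 = 145.
By the tangent–radius right angle, tangent length = √(|PO|² − r²) = √109.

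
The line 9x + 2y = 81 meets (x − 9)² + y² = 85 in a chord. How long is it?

2√85

From the line, y = (81 − 9x)/2. Substituting:
85x² − 1530x + 6545 = 0  ⟹  x² − 18x + 77 = 0
x = 11 or x = 7, giving (11, −9) and (7, 9).
Chord length = distance between (11, −9) and (7, 9) = √340 = 2√85.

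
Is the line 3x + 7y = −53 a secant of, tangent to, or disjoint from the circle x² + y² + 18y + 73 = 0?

secant

Centre (0, −9), r² = 8. Distance² from centre to line = (−10)²/58 = 50/29.
Since d² < r², the line cuts the circle twice.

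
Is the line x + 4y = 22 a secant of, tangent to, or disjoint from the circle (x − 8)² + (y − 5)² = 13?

secant

d² = (1·8 + 4·5 − (22))²/17 = 36/17; r² = 13.
Since d² < r², the line cuts the circle twice.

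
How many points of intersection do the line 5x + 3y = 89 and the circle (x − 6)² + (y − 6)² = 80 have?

Substituting the line into the circle gives 34x² − 818x + 4645 = 0.
Δ = 669124 − 631720 = 37404.
Two real roots: the line is a secant.

2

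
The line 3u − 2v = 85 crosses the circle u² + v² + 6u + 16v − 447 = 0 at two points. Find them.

(11, −26) and (19, −14)

Substitute v = (−85 + 3u)/2:
13u² − 390u + 2717 = 0  ⟹  u² − 30u + 209 = 0
u = 19 or u = 11, giving (19, −14) and (11, −26).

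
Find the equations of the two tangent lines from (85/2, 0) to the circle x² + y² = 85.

Let a tangent through (85/2, 0) have slope m. Its distance from (0, 0) must equal √85:
(−85/2m − (0))² = 85(m² + 1)
81m² − 4 = 0, so m = −2/9 or m = 2/9.
With m = −2/9: 2x + 9y = 85. With m = 2/9: 2x − 9y = 85.

2x + 9y = 85 and 2x − 9y = 85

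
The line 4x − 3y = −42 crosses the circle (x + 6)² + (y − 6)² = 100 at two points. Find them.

Substitute y = (42 + 4x)/3:
25x² + 300x = 0  ⟹  x² + 12x = 0
x = 0 or x = −12, giving (0, 14) and (−12, −2).

(−12, −2) and (0, 14)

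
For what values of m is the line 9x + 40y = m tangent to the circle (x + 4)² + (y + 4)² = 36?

m = −442 or m = 50

For a tangent, require d(centre, line) = r = 6.
|9·(−4) + 40·(−4) − m| / √1681 = 6
|m − (−196)| = 6·41, so m = 50 or m = −442.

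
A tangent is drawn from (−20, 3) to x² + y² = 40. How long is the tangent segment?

3√41

Centre (0, 0), r² = 40. |PO|² = (−20)² + (3)² = 409.
Power of the point: PT² = |PO|² − r² = 369, so PT = 3√41.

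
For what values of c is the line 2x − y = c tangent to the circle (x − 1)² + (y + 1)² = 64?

c = 3 ± 8√5

Tangency holds when the distance from the centre (1, −1) to the line equals the radius 8:
|2·1 − 1·(−1) − c| / √5 = 8
|c − (3)| = 8√5.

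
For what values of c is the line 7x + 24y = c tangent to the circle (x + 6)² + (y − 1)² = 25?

For a tangent, require d(centre, line) = r = 5.
|7·(−6) + 24·1 − c| / √625 = 5
|c − (−18)| = 5·25, so c = 107 or c = −143.

c = −143 or c = 107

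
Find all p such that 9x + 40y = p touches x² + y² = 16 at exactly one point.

p = −164 or p = 164

The line touches the circle iff its distance from (0, 0) is 4:
|9·0 + 40·0 − p| / √1681 = 4
|p| = 4·41, so p = 164 or p = −164.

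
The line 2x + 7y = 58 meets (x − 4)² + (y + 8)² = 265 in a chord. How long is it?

2√53

From the line, y = (58 − 2x)/7. Substituting:
53x² − 848x + 795 = 0  ⟹  x² − 16x + 15 = 0
x = 15 or x = 1, giving (15, 4) and (1, 8).
|(15, 4) − (1, 8)| = √((14)² + (−4)²) = 2√53.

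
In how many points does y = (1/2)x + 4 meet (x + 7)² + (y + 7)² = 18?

0

Centre (−7, −7), r² = 18. Distance² from centre to line = (15)²/5 = 45.
Since d² > r², the line lies outside the circle.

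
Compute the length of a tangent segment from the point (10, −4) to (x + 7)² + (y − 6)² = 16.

The centre is (−7, 6) and r = 4. The square of the distance from P to the centre is 289 + 100 = 389.
By the tangent–radius right angle, tangent length = √(|PO|² − r²) = √373.

√373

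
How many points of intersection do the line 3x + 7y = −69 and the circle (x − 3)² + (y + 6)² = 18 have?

Substituting the line into the circle gives 58x² − 132x + 288 = 0.
Δ = 17424 − 66816 = −49392.
No real roots: the line does not meet the circle.

0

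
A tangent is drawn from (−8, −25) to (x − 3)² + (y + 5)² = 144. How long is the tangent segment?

√377

The centre is (3, −5) and r = 12. The square of the distance from P to the centre is 121 + 400 = 521.
Power of the point: PT² = |PO|² − r² = 377, so PT = √377.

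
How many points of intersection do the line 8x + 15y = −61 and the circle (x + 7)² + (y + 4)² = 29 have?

2

Centre (−7, −4), r² = 29. Distance² from centre to line = (−55)²/289 = 3025/289.
Since d² < r², the line cuts the circle twice.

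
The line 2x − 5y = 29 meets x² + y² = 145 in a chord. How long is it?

4√29

The distance from (0, 0) to the line is 29/√29, and r² = 145.
Chord = 2√(r² − d²) = 2·√(116) = 4√29.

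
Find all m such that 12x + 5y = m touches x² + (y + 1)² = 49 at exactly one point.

Tangency holds when the distance from the centre (0, −1) to the line equals the radius 7:
|12·0 + 5·(−1) − m| / √169 = 7
|m − (−5)| = 7·13, so m = 86 or m = −96.

m = −96 or m = 86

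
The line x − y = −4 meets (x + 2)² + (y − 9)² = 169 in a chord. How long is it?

17√2

Express y = x + 4 and substitute into the circle:
2x² − 6x − 140 = 0  ⟹  x² − 3x − 70 = 0
x = 10 or x = −7, giving (10, 14) and (−7, −3).
Chord length = distance between (10, 14) and (−7, −3) = √578 = 17√2.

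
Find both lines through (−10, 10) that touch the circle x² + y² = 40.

x + 3y = 20 and 3x + y = −20

Let a tangent through (−10, 10) have slope m. Its distance from (0, 0) must equal 2√10:
(10m − (−10))² = 40(m² + 1)
3m² + 10m + 3 = 0, so m = −1/3 or m = −3.
Through (−10, 10) these give x + 3y = 20 and 3x + y = −20.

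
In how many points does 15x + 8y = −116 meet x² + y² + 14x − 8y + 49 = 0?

2

Centre (−7, 4), r² = 16. Distance² from centre to line = (43)²/289 = 1849/289.
Since d² < r², the line cuts the circle twice.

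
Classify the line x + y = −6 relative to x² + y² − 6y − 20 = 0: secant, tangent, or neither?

d² = (1·0 + 1·3 − (−6))²/2 = 81/2; r² = 29.
Since d² > r², the line lies outside the circle.

neither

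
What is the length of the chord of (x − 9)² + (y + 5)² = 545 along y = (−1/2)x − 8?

The distance from (9, −5) to the line is 15/√5, and r² = 545.
Half the chord is √(r² − d²) = √(500), so the full chord is 20√5.

20√5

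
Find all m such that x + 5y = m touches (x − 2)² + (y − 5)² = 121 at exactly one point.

m = 27 ± 11√26

The line touches the circle iff its distance from (2, 5) is 11:
|1·2 + 5·5 − m| / √26 = 11
|m − (27)| = 11√26.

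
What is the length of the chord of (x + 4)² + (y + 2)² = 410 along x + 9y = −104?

Express y = (−104 − x)/9 and substitute into the circle:
82x² + 820x − 24518 = 0  ⟹  x² + 10x − 299 = 0
x = 13 or x = −23, giving (13, −13) and (−23, −9).
Chord length = distance between (13, −13) and (−23, −9) = √1312 = 4√82.

4√82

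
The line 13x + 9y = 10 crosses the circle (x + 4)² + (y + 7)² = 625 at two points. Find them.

From the line, y = (10 − 13x)/9. Substituting:
250x² − 1250x − 44000 = 0  ⟹  x² − 5x − 176 = 0
x = 16 or x = −11, giving (16, −22) and (−11, 17).

(−11, 17) and (16, −22)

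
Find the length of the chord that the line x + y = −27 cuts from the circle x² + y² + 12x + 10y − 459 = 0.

The distance from (−6, −5) to the line is 16/√2, and r² = 520.
Chord = 2√(r² − d²) = 2·√(392) = 28√2.

28√2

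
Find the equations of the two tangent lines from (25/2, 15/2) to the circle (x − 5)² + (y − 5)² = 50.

Write the tangent as mx − y + (15/2 − m·(25/2)) = 0 and set its distance from the centre to 5√2:
(−15/2m − (−5/2))² = 50(m² + 1)
m² − 6m − 7 = 0, so m = −1 or m = 7.
Through (25/2, 15/2) these give x + y = 20 and 7x − y = 80.

x + y = 20 and 7x − y = 80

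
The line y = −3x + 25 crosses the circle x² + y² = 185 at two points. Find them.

Substitute y = −3x + 25:
10x² − 150x + 440 = 0  ⟹  x² − 15x + 44 = 0
x = 11 or x = 4, giving (11, −8) and (4, 13).

(4, 13) and (11, −8)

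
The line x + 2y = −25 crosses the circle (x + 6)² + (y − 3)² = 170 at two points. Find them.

(−17, −4) and (−5, −10)

From the line, y = (−25 − x)/2. Substituting:
5x² + 110x + 425 = 0  ⟹  x² + 22x + 85 = 0
x = −5 or x = −17, giving (−5, −10) and (−17, −4).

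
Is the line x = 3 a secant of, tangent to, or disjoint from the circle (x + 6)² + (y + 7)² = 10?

disjoint

d² = (1·(−6) + 0·(−7) − (3))² = 81; r² = 10.
Since d² > r², the line lies outside the circle.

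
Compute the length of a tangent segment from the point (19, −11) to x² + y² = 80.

Centre (0, 0), r² = 80. |PO|² = (19)² + (−11)² = 482.
By the tangent–radius right angle, tangent length = √(|PO|² − r²) = √402.

√402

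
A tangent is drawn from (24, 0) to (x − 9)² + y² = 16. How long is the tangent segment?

With centre O = (9, 0), |OP|² = 225 and r² = 16.
The tangent meets the radius at right angles, so tangent² = |PO|² − r² = 225 − 16 = 209.

√209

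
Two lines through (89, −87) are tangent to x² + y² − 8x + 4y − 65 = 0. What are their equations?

6x + 7y = −75 and 7x + 6y = 101

Write the tangent as mx − y + (−87 − m·(89)) = 0 and set its distance from the centre to √85:
[m·(−85) − (85)]² = 85(m² + 1)
42m² + 85m + 42 = 0, so m = −6/7 or m = −7/6.
With m = −6/7: 6x + 7y = −75. With m = −7/6: 7x + 6y = 101.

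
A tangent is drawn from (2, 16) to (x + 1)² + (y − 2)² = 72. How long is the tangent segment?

√133

Centre (−1, 2), r² = 72. |PO|² = (3)² + (14)² = 205.
The tangent meets the radius at right angles, so tangent² = |PO|² − r² = 205 − 72 = 133.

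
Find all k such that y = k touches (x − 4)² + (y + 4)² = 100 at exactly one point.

For a tangent, require d(centre, line) = r = 10.
|0·4 + 1·(−4) − k| / √1 = 10
|k − (−4)| = 10, so k = 6 or k = −14.

k = −14 or k = 6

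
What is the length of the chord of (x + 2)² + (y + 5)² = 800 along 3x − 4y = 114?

40

The distance from (−2, −5) to the line is 100/√25, and r² = 800.
Half the chord is √(r² − d²) = √(400), so the full chord is 40.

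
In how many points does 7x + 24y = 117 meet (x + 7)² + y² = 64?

Centre (−7, 0), r² = 64. Distance² from centre to line = (−166)²/625 = 27556/625.
Since d² < r², the line cuts the circle twice.

2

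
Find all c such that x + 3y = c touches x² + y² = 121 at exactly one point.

c = ±11√10

Tangency holds when the distance from the centre (0, 0) to the line equals the radius 11:
|1·0 + 3·0 − c| / √10 = 11
|c| = 11√10.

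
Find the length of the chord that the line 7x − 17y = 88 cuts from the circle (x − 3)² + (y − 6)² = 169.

13√2

The distance from (3, 6) to the line is 169/√338, and r² = 169.
Half the chord is √(r² − d²) = √(169/2), so the full chord is 13√2.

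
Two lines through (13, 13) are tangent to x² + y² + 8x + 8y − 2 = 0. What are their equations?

5x − 3y = 26 and 3x − 5y = −26

Let a tangent through (13, 13) have slope m. Its distance from (−4, −4) must equal √34:
(−17m − (−17))² = 34(m² + 1)
15m² − 34m + 15 = 0, so m = 5/3 or m = 3/5.
With m = 5/3: 5x − 3y = 26. With m = 3/5: 3x − 5y = −26.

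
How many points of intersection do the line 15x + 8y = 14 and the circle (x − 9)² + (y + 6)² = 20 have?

Centre (9, −6), r² = 20. Distance² from centre to line = (73)²/289 = 5329/289.
Since d² < r², the line cuts the circle twice.

2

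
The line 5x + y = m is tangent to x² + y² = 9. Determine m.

For a tangent, require d(centre, line) = r = 3.
|5·0 + 1·0 − m| / √26 = 3
|m| = 3√26.

m = ±3√26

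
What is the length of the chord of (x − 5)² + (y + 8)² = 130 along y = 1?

14

Substitute y = 1:
x² − 10x − 24 = 0
x = 12 or x = −2, giving (12, 1) and (−2, 1).
|(12, 1) − (−2, 1)| = √((14)² + (0)²) = 14.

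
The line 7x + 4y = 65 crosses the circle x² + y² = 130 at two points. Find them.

(3, 11) and (11, −3)

Substitute y = (65 − 7x)/4:
65x² − 910x + 2145 = 0  ⟹  x² − 14x + 33 = 0
x = 11 or x = 3, giving (11, −3) and (3, 11).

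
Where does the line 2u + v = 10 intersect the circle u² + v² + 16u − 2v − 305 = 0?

Express v = −2u + 10 and substitute into the circle:
5u² − 20u − 225 = 0  ⟹  u² − 4u − 45 = 0
u = 9 or u = −5, giving (9, −8) and (−5, 20).

(−5, 20) and (9, −8)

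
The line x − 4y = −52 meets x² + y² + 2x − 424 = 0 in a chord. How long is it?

From the line, y = (52 + x)/4. Substituting:
17x² + 136x − 4080 = 0  ⟹  x² + 8x − 240 = 0
x = 12 or x = −20, giving (12, 16) and (−20, 8).
|(12, 16) − (−20, 8)| = √((32)² + (8)²) = 8√17.

8√17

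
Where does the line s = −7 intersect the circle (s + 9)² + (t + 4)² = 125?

The line gives s = −7. Substituting into the circle:
t² + 8t − 105 = 0
t = 7 or t = −15, giving (−7, 7) and (−7, −15).

(−7, −15) and (−7, 7)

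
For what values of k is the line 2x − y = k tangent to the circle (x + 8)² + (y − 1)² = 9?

The line touches the circle iff its distance from (−8, 1) is 3:
|2·(−8) − 1·1 − k| / √5 = 3
|k − (−17)| = 3√5.

k = −17 ± 3√5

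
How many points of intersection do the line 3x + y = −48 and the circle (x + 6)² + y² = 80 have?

0

Substituting the line into the circle gives 10x² + 300x + 2260 = 0.
Discriminant = (300)² − 4·10·(2260) = −400 < 0.
No real roots: the line does not meet the circle.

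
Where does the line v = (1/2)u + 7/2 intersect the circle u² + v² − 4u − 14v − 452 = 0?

From the line, v = (7 + u)/2. Substituting:
5u² − 30u − 1955 = 0  ⟹  u² − 6u − 391 = 0
u = 23 or u = −17, giving (23, 15) and (−17, −5).

(−17, −5) and (23, 15)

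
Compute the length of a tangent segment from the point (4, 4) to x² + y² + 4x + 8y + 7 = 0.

With centre O = (−2, −4), |OP|² = 100 and r² = 13.
Power of the point: PT² = |PO|² − r² = 87, so PT = √87.

√87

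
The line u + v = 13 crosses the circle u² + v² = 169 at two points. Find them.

(0, 13) and (13, 0)

From the line, v = −u + 13. Substituting:
2u² − 26u = 0  ⟹  u² − 13u = 0
u = 13 or u = 0, giving (13, 0) and (0, 13).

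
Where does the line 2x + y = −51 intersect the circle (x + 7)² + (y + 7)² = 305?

(−24, −3) and (−14, −23)

Substitute y = −2x − 51:
5x² + 190x + 1680 = 0  ⟹  x² + 38x + 336 = 0
x = −14 or x = −24, giving (−14, −23) and (−24, −3).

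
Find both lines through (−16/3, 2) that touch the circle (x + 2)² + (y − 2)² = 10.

A line y − (2) = m(x − (−16/3)) is tangent when its distance from (−2, 2) is √10:
[m·(10/3) − (0)]² = 10(m² + 1)
m² − 9 = 0, so m = 3 or m = −3.
Through (−16/3, 2) these give 3x − y = −18 and 3x + y = −14.

3x − y = −18 and 3x + y = −14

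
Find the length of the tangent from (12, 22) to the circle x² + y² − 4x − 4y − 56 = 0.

2√109

With centre O = (2, 2), |OP|² = 500 and r² = 64.
The tangent meets the radius at right angles, so tangent² = |PO|² − r² = 500 − 64 = 436.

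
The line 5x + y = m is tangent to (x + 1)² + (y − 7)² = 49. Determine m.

m = 2 ± 7√26

The line touches the circle iff its distance from (−1, 7) is 7:
|5·(−1) + 1·7 − m| / √26 = 7
|m − (2)| = 7√26.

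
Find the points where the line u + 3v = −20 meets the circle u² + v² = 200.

Express v = (−20 − u)/3 and substitute into the circle:
10u² + 40u − 1400 = 0  ⟹  u² + 4u − 140 = 0
u = 10 or u = −14, giving (10, −10) and (−14, −2).

(−14, −2) and (10, −10)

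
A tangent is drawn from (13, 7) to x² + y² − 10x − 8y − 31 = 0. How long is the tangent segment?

With centre O = (5, 4), |OP|² = 73 and r² = 72.
The tangent meets the radius at right angles, so tangent² = |PO|² − r² = 73 − 72 = 1.

1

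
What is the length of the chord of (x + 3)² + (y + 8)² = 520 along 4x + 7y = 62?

Express y = (62 − 4x)/7 and substitute into the circle:
65x² − 650x − 11115 = 0  ⟹  x² − 10x − 171 = 0
x = 19 or x = −9, giving (19, −2) and (−9, 14).
Chord length = distance between (19, −2) and (−9, 14) = √1040 = 4√65.

4√65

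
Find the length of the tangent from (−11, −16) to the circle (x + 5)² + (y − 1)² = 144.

With centre O = (−5, 1), |OP|² = 325 and r² = 144.
Power of the point: PT² = |PO|² − r² = 181, so PT = √181.

√181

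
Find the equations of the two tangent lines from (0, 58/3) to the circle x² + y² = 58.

7x − 3y = −58 and 7x + 3y = 58

Let a tangent through (0, 58/3) have slope m. Its distance from (0, 0) must equal √58:
[m·(0) − (−58/3)]² = 58(m² + 1)
9m² − 49 = 0, so m = 7/3 or m = −7/3.
With m = 7/3: 7x − 3y = −58. With m = −7/3: 7x + 3y = 58.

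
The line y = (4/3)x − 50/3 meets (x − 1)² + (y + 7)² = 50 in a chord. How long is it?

10

Centre (1, −7), r² = 50. Perpendicular distance d from centre to line = |−25| / √25 = 25/√25.
Chord = 2√(r² − d²) = 2·√(25) = 10.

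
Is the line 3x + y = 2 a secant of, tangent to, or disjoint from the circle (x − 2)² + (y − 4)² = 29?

secant

d² = (3·2 + 1·4 − (2))²/10 = 32/5; r² = 29.
Since d² < r², the line cuts the circle twice.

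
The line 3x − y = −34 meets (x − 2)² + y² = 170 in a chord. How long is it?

The distance from (2, 0) to the line is 40/√10, and r² = 170.
Chord = 2√(r² − d²) = 2·√(10) = 2√10.

2√10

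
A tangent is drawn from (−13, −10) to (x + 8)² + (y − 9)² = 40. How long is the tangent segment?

√346

With centre O = (−8, 9), |OP|² = 386 and r² = 40.
Power of the point: PT² = |PO|² − r² = 346, so PT = √346.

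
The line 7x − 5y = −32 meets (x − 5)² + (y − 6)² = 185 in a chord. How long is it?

Centre (5, 6), r² = 185. Perpendicular distance d from centre to line = |37| / √74 = 37/√74.
Half the chord is √(r² − d²) = √(333/2), so the full chord is 3√74.

3√74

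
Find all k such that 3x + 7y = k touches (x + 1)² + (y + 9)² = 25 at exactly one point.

For a tangent, require d(centre, line) = r = 5.
|3·(−1) + 7·(−9) − k| / √58 = 5
|k − (−66)| = 5√58.

k = −66 ± 5√58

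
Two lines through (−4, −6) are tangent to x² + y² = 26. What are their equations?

Let a tangent through (−4, −6) have slope m. Its distance from (0, 0) must equal √26:
[m·(4) − (6)]² = 26(m² + 1)
5m² + 24m − 5 = 0, so m = 1/5 or m = −5.
With m = 1/5: x − 5y = 26. With m = −5: 5x + y = −26.

x − 5y = 26 and 5x + y = −26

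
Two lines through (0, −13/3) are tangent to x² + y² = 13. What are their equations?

2x + 3y = −13 and 2x − 3y = 13

Let a tangent through (0, −13/3) have slope m. Its distance from (0, 0) must equal √13:
[m·(0) − (13/3)]² = 13(m² + 1)
9m² − 4 = 0, so m = −2/3 or m = 2/3.
With m = −2/3: 2x + 3y = −13. With m = 2/3: 2x − 3y = 13.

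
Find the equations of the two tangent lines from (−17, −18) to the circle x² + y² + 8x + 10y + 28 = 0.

3x − 2y = −15 and 2x − 3y = 20

Let a tangent through (−17, −18) have slope m. Its distance from (−4, −5) must equal √13:
(13m − (13))² = 13(m² + 1)
6m² − 13m + 6 = 0, so m = 3/2 or m = 2/3.
With m = 3/2: 3x − 2y = −15. With m = 2/3: 2x − 3y = 20.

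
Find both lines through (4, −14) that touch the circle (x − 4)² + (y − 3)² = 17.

A line y − (−14) = m(x − (4)) is tangent when its distance from (4, 3) is √17:
[m·(0) − (17)]² = 17(m² + 1)
m² − 16 = 0, so m = −4 or m = 4.
With m = −4: 4x + y = 2. With m = 4: 4x − y = 30.

4x + y = 2 and 4x − y = 30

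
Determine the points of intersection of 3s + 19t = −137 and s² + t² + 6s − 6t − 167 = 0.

(−14, −5) and (5, −8)

Substitute t = (−137 − 3s)/19:
370s² + 3330s − 25900 = 0  ⟹  s² + 9s − 70 = 0
s = 5 or s = −14, giving (5, −8) and (−14, −5).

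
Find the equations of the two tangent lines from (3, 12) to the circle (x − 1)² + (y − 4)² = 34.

Let a tangent through (3, 12) have slope m. Its distance from (1, 4) must equal √34:
[m·(−2) − (−8)]² = 34(m² + 1)
15m² + 16m − 15 = 0, so m = 3/5 or m = −5/3.
Through (3, 12) these give 3x − 5y = −51 and 5x + 3y = 51.

3x − 5y = −51 and 5x + 3y = 51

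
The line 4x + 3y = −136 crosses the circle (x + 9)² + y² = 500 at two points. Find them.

(−31, −4) and (−19, −20)

Substitute y = (−136 − 4x)/3:
25x² + 1250x + 14725 = 0  ⟹  x² + 50x + 589 = 0
x = −19 or x = −31, giving (−19, −20) and (−31, −4).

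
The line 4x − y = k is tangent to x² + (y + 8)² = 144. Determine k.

Tangency holds when the distance from the centre (0, −8) to the line equals the radius 12:
|4·0 − 1·(−8) − k| / √17 = 12
|k − (8)| = 12√17.

k = 8 ± 12√17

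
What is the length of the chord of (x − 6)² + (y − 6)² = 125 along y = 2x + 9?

8√5

Substitute y = 2x + 9:
5x² − 80 = 0  ⟹  x² − 16 = 0
x = 4 or x = −4, giving (4, 17) and (−4, 1).
Chord length = distance between (4, 17) and (−4, 1) = √320 = 8√5.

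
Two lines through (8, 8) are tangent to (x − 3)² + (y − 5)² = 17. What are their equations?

Write the tangent as mx − y + (8 − m·(8)) = 0 and set its distance from the centre to √17:
(−5m − (−3))² = 17(m² + 1)
4m² − 15m − 4 = 0, so m = −1/4 or m = 4.
Through (8, 8) these give x + 4y = 40 and 4x − y = 24.

x + 4y = 40 and 4x − y = 24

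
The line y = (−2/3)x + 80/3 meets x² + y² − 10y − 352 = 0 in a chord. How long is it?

The distance from (0, 5) to the line is 65/√13, and r² = 377.
Chord = 2√(r² − d²) = 2·√(52) = 4√13.

4√13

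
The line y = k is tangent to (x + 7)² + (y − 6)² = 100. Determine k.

The line touches the circle iff its distance from (−7, 6) is 10:
|0·(−7) + 1·6 − k| / √1 = 10
|k − (6)| = 10, so k = 16 or k = −4.

k = −4 or k = 16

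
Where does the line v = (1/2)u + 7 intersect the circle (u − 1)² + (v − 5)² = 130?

(−10, 2) and (10, 12)

From the line, v = (14 + u)/2. Substituting:
5u² − 500 = 0  ⟹  u² − 100 = 0
u = 10 or u = −10, giving (10, 12) and (−10, 2).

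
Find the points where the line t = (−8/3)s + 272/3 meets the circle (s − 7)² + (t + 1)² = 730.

(28, 16) and (34, 0)

Substitute t = (272 − 8s)/3:
73s² − 4526s + 69496 = 0  ⟹  s² − 62s + 952 = 0
s = 34 or s = 28, giving (34, 0) and (28, 16).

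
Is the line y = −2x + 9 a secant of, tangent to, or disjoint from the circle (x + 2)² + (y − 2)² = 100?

Centre (−2, 2), r² = 100. Distance² from centre to line = (−11)²/5 = 121/5.
Since d² < r², the line cuts the circle twice.

secant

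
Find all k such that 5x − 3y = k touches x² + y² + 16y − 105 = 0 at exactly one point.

For a tangent, require d(centre, line) = r = 13.
|5·0 − 3·(−8) − k| / √34 = 13
|k − (24)| = 13√34.

k = 24 ± 13√34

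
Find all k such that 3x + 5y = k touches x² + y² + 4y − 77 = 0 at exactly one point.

k = −10 ± 9√34

For a tangent, require d(centre, line) = r = 9.
|3·0 + 5·(−2) − k| / √34 = 9
|k − (−10)| = 9√34.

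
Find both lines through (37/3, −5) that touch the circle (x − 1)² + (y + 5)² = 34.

Write the tangent as mx − y + (−5 − m·(37/3)) = 0 and set its distance from the centre to √34:
[m·(−34/3) − (0)]² = 34(m² + 1)
25m² − 9 = 0, so m = −3/5 or m = 3/5.
With m = −3/5: 3x + 5y = 12. With m = 3/5: 3x − 5y = 62.

3x + 5y = 12 and 3x − 5y = 62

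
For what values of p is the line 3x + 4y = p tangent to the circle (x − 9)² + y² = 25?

Tangency holds when the distance from the centre (9, 0) to the line equals the radius 5:
|3·9 + 4·0 − p| / √25 = 5
|p − (27)| = 5·5, so p = 52 or p = 2.

p = 2 or p = 52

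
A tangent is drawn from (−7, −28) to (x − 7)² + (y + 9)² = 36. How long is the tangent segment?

With centre O = (7, −9), |OP|² = 557 and r² = 36.
The tangent meets the radius at right angles, so tangent² = |PO|² − r² = 557 − 36 = 521.

√521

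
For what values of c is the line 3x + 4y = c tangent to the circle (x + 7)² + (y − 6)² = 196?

Tangency holds when the distance from the centre (−7, 6) to the line equals the radius 14:
|3·(−7) + 4·6 − c| / √25 = 14
|c − (3)| = 14·5, so c = 73 or c = −67.

c = −67 or c = 73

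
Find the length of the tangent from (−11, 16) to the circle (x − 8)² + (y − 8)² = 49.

The centre is (8, 8) and r = 7. The square of the distance from P to the centre is 361 + 64 = 425.
By the tangent–radius right angle, tangent length = √(|PO|² − r²) = √376 = 2√94.

2√94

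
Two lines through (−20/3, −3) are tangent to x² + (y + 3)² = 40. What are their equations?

A line y − (−3) = m(x − (−20/3)) is tangent when its distance from (0, −3) is 2√10:
(20/3m − (0))² = 40(m² + 1)
m² − 9 = 0, so m = 3 or m = −3.
With m = 3: 3x − y = −17. With m = −3: 3x + y = −23.

3x − y = −17 and 3x + y = −23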